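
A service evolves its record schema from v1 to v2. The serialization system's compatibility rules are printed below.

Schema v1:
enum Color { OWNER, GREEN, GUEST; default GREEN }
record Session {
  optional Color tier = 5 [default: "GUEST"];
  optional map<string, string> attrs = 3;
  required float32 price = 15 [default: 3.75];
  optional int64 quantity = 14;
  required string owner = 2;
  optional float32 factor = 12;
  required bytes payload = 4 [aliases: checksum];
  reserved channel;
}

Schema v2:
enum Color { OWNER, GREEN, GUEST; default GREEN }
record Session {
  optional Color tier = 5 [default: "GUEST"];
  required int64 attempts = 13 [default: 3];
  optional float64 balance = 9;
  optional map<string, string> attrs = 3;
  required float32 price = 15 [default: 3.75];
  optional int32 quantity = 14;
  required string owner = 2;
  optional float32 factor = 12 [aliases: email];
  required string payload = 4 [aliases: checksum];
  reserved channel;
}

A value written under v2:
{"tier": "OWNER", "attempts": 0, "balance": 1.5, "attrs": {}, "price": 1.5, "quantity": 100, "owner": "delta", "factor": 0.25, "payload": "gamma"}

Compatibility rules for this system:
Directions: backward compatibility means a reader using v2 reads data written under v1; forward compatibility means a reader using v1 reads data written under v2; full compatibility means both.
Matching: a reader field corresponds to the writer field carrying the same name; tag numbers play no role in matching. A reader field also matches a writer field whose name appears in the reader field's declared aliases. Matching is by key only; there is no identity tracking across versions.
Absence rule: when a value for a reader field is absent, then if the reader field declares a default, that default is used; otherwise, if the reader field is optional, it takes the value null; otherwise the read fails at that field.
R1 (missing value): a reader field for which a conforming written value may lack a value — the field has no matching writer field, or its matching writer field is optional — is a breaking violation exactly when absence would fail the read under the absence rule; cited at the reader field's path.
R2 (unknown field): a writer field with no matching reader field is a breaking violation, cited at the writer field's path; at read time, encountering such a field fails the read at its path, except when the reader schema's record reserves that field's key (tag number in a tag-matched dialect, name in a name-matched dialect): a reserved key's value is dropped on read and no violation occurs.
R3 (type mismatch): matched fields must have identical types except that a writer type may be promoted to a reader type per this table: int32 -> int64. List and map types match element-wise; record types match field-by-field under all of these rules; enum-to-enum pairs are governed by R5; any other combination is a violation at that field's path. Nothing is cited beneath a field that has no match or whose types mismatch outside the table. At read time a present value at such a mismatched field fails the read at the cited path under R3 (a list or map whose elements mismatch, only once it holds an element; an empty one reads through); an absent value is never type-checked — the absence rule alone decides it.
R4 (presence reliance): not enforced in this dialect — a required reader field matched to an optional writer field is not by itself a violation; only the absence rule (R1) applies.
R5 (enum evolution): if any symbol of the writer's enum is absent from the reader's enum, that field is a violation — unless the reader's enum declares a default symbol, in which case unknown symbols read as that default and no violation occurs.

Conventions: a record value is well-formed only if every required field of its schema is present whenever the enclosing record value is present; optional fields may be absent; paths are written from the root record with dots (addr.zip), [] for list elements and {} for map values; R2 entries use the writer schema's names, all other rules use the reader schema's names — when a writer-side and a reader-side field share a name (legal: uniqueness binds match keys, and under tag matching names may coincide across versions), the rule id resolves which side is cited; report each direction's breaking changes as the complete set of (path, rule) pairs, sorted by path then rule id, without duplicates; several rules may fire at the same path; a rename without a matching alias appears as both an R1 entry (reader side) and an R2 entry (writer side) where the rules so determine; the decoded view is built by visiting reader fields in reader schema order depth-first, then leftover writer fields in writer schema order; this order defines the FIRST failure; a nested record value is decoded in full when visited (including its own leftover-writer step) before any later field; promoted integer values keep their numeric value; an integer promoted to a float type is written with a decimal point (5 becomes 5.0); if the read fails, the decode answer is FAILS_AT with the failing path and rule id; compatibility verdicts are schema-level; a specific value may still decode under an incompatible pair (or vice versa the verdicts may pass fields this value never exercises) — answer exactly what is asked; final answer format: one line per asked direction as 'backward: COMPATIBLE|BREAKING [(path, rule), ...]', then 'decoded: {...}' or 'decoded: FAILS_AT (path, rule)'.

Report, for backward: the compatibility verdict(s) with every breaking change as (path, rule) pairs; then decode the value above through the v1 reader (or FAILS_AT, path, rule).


backward: BREAKING [(payload, R3), (quantity, R3)]; decoded: FAILS_AT (payload, R3)

in Session below, arrows point writer -> reader
backward analysis of Session with v2 as reader and v1 as writer:
  writer optional, Color -> Color: reader tier maps from writer tier
  attempts has no writer counterpart
  balance has no writer counterpart
  writer optional, map<string, string> -> map<string, string>: reader attrs maps from writer attrs
  writer required, float32 -> float32: reader price maps from writer price
  writer optional, int64 -> int32: reader quantity maps from writer quantity
  writer required, string -> string: reader owner maps from writer owner
  writer optional, float32 -> float32: reader factor maps from writer factor
  writer required, bytes -> string: reader payload maps from writer payload
  rule R3 violated at payload
  rule R3 violated at quantity
  => backward: BREAKING (2)
decode walk for Session under reader schema v1:
  tier := "OWNER"
  attrs := {}
  price := 1.5
  quantity := 100 (int32 -> int64)
  owner := "delta"
  factor := 0.25
  read fails at payload under R3
  => FAILS_AT (payload, R3)
the other Session changes do not affect what is asked:
  added field attempts to record Session: required int64, tag 13, default 3 (in v2 it sits immediately before attrs) -> fires only in the forward direction of Session, which is not asked here
  added field balance to record Session: optional float64, tag 9 (in v2 it sits immediately before attrs) -> fires only in the forward direction of Session, which is not asked here


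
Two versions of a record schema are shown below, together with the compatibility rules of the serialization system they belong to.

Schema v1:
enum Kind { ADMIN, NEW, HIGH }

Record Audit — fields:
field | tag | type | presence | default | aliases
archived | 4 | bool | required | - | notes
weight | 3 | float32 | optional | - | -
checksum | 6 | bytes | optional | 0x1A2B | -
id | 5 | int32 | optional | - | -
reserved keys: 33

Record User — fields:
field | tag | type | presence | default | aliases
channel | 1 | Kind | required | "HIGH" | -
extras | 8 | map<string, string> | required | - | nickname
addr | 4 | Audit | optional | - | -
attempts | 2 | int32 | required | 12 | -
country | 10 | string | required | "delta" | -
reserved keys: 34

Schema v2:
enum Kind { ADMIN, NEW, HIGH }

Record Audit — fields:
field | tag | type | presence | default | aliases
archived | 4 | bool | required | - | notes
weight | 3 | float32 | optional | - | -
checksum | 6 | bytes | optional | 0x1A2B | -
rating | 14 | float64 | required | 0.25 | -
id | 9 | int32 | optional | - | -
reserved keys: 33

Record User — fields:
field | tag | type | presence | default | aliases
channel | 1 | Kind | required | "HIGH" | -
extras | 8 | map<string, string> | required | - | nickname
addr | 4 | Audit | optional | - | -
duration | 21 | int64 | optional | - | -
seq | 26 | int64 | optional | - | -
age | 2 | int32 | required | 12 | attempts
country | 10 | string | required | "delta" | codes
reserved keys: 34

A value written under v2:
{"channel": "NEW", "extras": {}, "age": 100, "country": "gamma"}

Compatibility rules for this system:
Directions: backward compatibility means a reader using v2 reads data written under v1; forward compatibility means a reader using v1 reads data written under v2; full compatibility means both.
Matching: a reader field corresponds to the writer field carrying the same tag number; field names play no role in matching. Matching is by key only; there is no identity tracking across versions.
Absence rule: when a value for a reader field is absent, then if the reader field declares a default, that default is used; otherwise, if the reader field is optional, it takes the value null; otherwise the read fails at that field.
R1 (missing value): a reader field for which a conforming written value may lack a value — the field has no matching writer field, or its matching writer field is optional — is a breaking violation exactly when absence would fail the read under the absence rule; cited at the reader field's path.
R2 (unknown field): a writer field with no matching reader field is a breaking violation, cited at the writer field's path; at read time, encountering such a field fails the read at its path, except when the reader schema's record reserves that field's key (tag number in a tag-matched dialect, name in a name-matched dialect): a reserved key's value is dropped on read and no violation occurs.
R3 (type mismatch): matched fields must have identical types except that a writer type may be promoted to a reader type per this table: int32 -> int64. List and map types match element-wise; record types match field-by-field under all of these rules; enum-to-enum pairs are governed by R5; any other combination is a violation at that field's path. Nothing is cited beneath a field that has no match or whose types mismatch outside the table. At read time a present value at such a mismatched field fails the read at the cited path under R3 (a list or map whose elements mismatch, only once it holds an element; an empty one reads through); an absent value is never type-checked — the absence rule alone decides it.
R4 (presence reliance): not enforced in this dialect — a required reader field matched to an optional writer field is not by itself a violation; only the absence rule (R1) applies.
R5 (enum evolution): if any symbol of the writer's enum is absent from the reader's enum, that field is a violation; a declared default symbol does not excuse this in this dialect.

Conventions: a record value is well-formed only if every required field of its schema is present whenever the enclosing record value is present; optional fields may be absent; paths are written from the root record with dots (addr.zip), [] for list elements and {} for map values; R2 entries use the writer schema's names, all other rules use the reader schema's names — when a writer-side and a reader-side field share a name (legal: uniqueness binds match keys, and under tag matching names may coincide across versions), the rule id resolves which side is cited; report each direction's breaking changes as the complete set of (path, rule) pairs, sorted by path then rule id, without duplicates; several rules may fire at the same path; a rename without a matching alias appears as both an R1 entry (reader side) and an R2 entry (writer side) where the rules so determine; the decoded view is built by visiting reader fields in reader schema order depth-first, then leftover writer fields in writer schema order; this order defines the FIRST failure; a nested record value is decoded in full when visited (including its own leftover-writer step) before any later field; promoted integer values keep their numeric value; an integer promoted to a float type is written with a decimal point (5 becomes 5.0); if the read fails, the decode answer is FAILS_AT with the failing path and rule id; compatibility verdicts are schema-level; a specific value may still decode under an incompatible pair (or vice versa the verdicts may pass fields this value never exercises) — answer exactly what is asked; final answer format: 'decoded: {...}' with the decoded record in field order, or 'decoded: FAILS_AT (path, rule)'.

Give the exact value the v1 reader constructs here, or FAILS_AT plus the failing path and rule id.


decoded: {"channel": "NEW", "extras": {}, "addr": null, "attempts": 100, "country": "gamma"}

in User below, arrows point writer -> reader
migrating the User value to v1:
  channel := "NEW"
  extras := {}
  addr := null (absent, optional -> null)
  attempts := 100 (from writer age)
  country := "gamma"
  => decoded: {"channel": "NEW", "extras": {}, "addr": null, "attempts": 100, "country": "gamma"}
checking off the User differences that do not matter here:
  added field rating to record Audit: required float64, tag 14, default 0.25 (in v2 it sits immediately before id) -> changes User's schema-level verdicts only — the decode of this value is the same
  renamed field attempts to age in record User (alias attempts declared on the renamed field) -> no rule fires on it and the decoded User view is identical with or without it
  added field seq to record User: optional int64, tag 26 (in v2 it sits immediately before age) -> changes User's schema-level verdicts only — the decode of this value is the same
  added field duration to record User: optional int64, tag 21 (in v2 it sits immediately before age) -> changes User's schema-level verdicts only — the decode of this value is the same
  field id in record Audit: tag 5 changed to 9 -> changes User's schema-level verdicts only — the decode of this value is the same


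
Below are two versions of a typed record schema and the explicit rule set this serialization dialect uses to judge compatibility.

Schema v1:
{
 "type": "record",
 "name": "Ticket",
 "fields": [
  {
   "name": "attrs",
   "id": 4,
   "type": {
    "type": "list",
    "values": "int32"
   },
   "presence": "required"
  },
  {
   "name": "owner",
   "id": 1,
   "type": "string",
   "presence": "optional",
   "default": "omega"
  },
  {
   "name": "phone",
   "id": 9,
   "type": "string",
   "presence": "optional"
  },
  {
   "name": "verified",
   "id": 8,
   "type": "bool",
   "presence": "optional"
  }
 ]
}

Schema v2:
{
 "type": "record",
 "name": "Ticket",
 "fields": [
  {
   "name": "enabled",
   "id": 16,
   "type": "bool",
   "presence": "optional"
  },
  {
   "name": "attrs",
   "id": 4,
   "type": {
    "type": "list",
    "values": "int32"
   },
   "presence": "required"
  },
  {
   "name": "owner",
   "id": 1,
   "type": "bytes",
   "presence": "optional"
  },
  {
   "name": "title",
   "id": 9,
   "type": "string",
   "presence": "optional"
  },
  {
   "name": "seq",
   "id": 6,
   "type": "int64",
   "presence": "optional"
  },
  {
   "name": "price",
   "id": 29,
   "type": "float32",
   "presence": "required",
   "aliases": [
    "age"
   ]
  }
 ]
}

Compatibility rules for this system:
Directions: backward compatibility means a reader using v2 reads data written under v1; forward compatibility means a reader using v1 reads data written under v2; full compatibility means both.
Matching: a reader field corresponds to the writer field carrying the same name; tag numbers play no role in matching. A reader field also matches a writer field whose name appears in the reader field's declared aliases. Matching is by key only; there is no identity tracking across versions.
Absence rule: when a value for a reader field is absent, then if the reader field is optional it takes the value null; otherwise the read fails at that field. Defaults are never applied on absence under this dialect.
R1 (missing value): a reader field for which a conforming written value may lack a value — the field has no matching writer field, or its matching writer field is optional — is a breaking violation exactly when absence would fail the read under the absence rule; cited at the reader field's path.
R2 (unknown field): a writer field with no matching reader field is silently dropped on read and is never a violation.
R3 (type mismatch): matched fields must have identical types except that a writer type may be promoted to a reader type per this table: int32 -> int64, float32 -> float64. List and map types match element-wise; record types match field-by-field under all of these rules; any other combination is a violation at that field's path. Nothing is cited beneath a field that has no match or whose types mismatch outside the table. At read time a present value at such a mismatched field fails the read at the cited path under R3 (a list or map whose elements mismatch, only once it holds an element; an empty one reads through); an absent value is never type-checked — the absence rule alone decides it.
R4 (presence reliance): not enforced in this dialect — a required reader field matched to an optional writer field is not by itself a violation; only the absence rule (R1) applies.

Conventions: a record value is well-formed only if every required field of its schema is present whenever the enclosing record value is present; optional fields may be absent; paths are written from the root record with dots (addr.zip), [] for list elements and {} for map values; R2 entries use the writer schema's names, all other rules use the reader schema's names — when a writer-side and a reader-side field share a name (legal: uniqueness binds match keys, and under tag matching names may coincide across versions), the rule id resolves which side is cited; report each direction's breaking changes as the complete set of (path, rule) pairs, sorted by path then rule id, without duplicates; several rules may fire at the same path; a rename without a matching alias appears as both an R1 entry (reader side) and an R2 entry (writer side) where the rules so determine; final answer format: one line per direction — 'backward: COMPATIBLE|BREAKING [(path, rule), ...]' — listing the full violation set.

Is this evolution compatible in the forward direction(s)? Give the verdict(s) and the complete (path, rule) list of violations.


forward: BREAKING [(owner, R3)]

arrows below run writer -> reader for Ticket
checking forward for Ticket: reader v1 against writer v2:
  attrs: paired with writer attrs (list<int32> -> list<int32>; writer required)
  owner: paired with writer owner (bytes -> string; writer optional)
  phone: no writer-side match
  verified: no writer-side match
  leftover writer field: enabled
  leftover writer field: title
  leftover writer field: seq
  leftover writer field: price
  violation R3 at owner
  => forward verdict for Ticket: BREAKING, 1 violation(s)
the rest of the Ticket diff is inert for this question:
  added field price to record Ticket: required float32, tag 29 (in v2 it sits last) -> fires only in the backward direction of Ticket, which is not asked here
  renamed field phone to title in record Ticket -> no rule fires on it in Ticket's dialect; the asked verdict holds
  added field enabled to record Ticket: optional bool, tag 16 (in v2 it sits immediately before attrs) -> no rule fires on it in Ticket's dialect; the asked verdict holds
  removed field verified from record Ticket -> no rule fires on it in Ticket's dialect; the asked verdict holds
  added field seq to record Ticket: optional int64, tag 6 (in v2 it sits last) -> no rule fires on it in Ticket's dialect; the asked verdict holds


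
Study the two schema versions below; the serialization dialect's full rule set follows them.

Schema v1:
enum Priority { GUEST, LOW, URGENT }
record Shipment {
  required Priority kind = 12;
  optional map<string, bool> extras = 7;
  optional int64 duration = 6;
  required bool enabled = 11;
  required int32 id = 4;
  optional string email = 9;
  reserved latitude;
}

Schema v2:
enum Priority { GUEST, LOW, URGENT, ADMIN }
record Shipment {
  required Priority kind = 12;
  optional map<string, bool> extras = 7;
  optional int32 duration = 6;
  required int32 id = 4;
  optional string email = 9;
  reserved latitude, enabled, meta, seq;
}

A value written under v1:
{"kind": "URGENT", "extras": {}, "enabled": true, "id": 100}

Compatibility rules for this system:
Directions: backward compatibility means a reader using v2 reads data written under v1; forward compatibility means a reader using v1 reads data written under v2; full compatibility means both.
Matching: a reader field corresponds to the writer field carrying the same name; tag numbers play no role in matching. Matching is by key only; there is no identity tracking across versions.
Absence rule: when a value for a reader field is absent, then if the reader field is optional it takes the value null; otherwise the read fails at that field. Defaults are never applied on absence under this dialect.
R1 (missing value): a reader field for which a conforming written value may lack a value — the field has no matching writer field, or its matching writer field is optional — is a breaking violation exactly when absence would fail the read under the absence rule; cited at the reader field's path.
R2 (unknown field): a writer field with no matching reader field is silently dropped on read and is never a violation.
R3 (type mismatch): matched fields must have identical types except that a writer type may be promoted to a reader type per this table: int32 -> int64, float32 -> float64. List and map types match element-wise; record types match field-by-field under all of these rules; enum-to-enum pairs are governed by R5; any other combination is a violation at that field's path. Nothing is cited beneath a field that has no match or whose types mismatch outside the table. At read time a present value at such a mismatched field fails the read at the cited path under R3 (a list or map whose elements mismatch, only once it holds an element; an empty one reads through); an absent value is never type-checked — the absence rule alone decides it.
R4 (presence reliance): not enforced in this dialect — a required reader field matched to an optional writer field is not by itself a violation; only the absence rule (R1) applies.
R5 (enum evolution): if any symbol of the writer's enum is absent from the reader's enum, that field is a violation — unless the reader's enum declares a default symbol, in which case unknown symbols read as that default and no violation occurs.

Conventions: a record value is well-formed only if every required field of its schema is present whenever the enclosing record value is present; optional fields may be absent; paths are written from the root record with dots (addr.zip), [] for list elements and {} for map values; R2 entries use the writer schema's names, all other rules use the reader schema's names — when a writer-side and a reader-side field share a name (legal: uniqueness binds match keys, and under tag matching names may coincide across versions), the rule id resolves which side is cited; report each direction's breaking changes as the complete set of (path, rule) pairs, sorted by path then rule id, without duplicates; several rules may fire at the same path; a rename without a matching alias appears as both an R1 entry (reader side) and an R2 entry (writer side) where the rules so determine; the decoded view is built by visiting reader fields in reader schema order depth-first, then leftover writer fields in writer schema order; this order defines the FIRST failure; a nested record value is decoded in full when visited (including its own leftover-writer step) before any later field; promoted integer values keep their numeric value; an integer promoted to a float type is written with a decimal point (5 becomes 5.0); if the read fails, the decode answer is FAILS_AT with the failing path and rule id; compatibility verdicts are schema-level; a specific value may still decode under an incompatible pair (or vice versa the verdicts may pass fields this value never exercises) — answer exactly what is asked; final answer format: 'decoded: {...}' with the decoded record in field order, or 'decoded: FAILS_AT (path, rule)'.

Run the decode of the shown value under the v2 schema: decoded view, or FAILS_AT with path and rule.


decoded: {"kind": "URGENT", "extras": {}, "duration": null, "id": 100, "email": null}

arrows below run writer -> reader for Shipment
migrating the Shipment value to v2:
  kind := "URGENT"
  extras := {}
  duration := null (not supplied -> null)
  id := 100
  email := null (not supplied -> null)
  writer enabled: unmatched, discarded
  => decoded: {"kind": "URGENT", "extras": {}, "duration": null, "id": 100, "email": null}
remaining Shipment differences; none change what is asked:
  field duration in record Shipment: type int64 changed to int32 -> schema-level compatibility only; this Shipment value's decode is unchanged
  enum Priority (field kind in record Shipment): symbol ADMIN added -> schema-level compatibility only; this Shipment value's decode is unchanged


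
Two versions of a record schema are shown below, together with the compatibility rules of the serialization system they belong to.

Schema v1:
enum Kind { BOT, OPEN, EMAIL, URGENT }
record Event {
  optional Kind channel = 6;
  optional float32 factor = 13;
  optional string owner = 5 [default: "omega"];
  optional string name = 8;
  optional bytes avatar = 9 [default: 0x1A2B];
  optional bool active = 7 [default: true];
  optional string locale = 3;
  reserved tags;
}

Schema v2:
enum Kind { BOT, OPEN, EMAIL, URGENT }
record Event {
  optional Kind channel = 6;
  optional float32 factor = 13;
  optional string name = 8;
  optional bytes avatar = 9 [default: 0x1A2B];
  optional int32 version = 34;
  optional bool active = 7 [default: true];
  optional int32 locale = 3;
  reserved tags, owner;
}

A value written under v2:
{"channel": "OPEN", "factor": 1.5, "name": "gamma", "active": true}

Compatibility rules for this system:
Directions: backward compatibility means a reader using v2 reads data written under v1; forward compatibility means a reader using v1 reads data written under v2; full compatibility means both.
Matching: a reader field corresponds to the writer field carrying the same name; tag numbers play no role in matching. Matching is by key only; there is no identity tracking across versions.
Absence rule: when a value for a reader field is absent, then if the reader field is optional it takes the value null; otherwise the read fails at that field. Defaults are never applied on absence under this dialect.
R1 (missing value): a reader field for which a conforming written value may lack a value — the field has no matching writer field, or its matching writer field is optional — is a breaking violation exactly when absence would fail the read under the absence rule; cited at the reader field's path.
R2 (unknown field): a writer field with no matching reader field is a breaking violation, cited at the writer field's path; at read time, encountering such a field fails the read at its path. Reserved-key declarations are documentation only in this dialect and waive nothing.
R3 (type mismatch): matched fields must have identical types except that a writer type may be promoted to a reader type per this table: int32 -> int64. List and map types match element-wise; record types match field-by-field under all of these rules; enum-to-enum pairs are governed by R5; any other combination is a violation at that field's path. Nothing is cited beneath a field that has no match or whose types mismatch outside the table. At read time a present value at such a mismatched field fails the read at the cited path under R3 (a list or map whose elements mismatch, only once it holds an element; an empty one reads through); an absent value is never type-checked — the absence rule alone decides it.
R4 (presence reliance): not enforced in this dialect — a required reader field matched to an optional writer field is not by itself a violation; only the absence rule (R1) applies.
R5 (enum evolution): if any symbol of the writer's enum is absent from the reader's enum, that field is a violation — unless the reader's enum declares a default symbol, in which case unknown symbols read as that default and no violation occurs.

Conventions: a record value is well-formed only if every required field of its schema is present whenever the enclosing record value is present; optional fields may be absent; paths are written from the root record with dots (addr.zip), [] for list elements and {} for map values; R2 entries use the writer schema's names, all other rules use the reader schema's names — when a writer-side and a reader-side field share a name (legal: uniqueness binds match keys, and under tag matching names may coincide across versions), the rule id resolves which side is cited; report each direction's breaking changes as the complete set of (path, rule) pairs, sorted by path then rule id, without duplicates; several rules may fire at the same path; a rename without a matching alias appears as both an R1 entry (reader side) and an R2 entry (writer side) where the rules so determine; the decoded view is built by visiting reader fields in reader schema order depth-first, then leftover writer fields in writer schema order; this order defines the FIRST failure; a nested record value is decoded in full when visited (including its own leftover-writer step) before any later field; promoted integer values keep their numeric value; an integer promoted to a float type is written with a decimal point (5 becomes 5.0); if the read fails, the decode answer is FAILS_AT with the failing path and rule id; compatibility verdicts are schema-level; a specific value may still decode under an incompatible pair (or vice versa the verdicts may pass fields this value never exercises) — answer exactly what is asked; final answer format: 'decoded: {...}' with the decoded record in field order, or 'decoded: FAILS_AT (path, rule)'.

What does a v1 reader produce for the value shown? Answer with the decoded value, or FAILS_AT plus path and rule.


decoded: {"channel": "OPEN", "factor": 1.5, "owner": null, "name": "gamma", "avatar": null, "active": true, "locale": null}

each type pair in Event: writer, then reader
decode (reader v1):
  channel := "OPEN"
  factor := 1.5
  owner := null (absent, optional -> null)
  name := "gamma"
  avatar := null (absent, optional -> null)
  active := true
  locale := null (absent, optional -> null)
  => decoded: {"channel": "OPEN", "factor": 1.5, "owner": null, "name": "gamma", "avatar": null, "active": true, "locale": null}
remaining Event differences; none change what is asked:
  field locale in record Event: type string changed to int32 -> a verdict-level change on Event — the shown value reads the same
  added field version to record Event: optional int32, tag 34 (in v2 it sits immediately before active) -> a verdict-level change on Event — the shown value reads the same
  removed field owner from record Event (its key "owner" joins the reserved list) -> a verdict-level change on Event — the shown value reads the same


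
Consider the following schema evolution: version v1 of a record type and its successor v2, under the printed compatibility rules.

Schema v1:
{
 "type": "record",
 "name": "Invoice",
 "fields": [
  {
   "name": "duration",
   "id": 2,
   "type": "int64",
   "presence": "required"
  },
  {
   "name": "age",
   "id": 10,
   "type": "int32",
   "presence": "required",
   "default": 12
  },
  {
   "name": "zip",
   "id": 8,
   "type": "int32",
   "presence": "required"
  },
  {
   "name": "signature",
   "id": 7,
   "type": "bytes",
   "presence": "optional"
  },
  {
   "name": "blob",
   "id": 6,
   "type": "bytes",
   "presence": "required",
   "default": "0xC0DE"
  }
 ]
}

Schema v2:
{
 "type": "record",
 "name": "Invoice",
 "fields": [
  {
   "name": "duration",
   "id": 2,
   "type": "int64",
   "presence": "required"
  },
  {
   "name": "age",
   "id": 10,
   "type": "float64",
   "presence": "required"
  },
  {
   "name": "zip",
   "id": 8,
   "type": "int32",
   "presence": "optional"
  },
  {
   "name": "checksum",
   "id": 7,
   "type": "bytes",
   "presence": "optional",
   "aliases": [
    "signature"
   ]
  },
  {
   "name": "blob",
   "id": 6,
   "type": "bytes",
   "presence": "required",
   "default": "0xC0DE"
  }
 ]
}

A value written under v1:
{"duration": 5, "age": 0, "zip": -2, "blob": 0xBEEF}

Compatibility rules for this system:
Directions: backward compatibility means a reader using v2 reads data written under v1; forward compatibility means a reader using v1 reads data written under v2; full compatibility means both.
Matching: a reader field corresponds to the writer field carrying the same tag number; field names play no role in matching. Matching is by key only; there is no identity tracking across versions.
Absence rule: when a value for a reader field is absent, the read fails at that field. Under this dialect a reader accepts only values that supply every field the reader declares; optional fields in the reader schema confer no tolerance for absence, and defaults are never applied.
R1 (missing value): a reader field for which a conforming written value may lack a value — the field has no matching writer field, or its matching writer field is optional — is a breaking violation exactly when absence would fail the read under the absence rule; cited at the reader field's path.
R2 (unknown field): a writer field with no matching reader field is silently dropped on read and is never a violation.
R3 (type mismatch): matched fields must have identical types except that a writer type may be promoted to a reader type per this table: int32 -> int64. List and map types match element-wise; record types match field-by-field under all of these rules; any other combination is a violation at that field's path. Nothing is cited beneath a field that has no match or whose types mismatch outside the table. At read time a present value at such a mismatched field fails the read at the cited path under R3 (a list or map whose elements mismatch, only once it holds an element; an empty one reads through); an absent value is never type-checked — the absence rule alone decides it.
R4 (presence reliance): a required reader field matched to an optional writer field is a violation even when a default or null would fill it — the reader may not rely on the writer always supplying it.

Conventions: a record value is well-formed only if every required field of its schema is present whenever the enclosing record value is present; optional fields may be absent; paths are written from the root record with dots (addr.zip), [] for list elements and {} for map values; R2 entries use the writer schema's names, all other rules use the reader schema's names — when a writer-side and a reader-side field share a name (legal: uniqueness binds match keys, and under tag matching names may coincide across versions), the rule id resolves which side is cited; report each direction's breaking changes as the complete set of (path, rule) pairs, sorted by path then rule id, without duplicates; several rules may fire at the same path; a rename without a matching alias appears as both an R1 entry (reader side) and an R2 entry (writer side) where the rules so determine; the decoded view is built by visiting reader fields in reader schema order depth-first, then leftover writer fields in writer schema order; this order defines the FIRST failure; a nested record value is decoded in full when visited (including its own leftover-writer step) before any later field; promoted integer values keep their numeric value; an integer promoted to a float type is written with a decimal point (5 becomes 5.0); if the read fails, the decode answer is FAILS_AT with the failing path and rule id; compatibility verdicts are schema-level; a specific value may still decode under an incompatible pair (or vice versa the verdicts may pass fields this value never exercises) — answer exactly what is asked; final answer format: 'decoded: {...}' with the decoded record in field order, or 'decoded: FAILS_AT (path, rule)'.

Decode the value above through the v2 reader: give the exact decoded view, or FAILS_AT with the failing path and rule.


decoded: FAILS_AT (age, R3)

arrows below run writer -> reader for Invoice
decode walk for Invoice under reader schema v2:
  duration := 5
  read fails at age under R3
  => FAILS_AT (age, R3)
the rest of the Invoice diff is inert for this question:
  field zip in record Invoice: required changed to optional -> schema-level compatibility only; this Invoice value's decode is unchanged
  renamed field signature to checksum in record Invoice (alias signature declared on the renamed field) -> schema-level compatibility only; this Invoice value's decode is unchanged


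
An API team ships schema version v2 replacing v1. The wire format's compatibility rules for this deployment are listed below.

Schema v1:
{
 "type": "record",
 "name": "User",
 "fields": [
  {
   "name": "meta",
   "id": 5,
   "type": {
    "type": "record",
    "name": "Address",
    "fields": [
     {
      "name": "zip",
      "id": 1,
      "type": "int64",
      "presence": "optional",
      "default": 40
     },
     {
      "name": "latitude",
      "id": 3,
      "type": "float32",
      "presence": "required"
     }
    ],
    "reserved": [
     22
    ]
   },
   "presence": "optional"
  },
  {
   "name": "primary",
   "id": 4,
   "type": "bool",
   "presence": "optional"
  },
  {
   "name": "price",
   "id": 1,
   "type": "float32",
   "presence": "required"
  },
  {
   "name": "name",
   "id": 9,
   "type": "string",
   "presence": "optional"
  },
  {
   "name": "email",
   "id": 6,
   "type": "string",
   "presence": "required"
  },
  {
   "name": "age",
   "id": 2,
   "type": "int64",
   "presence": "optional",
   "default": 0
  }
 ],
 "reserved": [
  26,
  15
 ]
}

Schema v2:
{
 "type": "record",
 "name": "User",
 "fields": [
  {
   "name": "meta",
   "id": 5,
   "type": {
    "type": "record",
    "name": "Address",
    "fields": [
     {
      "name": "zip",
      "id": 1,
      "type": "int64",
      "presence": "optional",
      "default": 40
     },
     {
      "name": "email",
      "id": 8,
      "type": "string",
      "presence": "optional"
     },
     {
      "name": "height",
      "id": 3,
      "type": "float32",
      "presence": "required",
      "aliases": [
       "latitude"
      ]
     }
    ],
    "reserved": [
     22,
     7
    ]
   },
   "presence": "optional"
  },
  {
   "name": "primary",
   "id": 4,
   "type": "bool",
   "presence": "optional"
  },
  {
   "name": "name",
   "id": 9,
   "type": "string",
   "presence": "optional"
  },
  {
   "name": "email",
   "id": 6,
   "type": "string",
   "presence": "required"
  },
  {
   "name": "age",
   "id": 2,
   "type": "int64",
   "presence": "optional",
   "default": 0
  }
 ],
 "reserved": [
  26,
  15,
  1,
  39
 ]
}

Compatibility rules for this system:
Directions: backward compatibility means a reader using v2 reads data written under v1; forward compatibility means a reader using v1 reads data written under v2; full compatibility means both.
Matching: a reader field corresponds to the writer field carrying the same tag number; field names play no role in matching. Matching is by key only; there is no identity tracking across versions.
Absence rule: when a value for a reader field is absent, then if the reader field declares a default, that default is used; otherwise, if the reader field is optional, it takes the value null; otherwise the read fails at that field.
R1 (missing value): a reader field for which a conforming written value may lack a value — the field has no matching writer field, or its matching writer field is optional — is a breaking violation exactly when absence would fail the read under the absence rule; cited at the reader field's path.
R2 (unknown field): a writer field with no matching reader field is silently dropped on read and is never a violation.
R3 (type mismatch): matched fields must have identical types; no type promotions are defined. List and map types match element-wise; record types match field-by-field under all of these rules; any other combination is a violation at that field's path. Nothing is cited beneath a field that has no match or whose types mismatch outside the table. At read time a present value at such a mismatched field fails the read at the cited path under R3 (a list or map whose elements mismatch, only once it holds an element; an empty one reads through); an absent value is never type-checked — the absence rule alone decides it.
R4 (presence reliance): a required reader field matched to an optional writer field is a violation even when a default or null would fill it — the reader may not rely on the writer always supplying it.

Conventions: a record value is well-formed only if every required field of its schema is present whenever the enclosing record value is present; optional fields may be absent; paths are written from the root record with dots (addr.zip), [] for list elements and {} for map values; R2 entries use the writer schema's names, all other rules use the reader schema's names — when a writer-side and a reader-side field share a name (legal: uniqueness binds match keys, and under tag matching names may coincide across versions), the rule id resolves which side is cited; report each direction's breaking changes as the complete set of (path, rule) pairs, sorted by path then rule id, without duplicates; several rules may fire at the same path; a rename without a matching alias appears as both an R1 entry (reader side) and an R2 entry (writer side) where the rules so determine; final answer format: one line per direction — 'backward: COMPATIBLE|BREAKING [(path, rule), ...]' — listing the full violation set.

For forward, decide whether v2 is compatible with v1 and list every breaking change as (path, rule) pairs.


forward: BREAKING [(price, R1)]

arrows below run writer -> reader for User
forward on User — v1 reading data written by v2:
  meta: Address -> Address, writer optional; from meta
  primary: bool -> bool, writer optional; from primary
  price: no writer match
  name: string -> string, writer optional; from name
  email: string -> string, writer required; from email
  age: int64 -> int64, writer optional; from age
  meta.zip: int64 -> int64, writer optional; from meta.zip
  meta.latitude: float32 -> float32, writer required; from meta.height
  meta.email (writer side), unknown to reader
  violation R1 at price
  => forward: BREAKING (1)
diffs on User not affecting the asked answer:
  added field email to record Address: optional string, tag 8 (in v2 it sits immediately before height) -> inert for the asked User verdict: nothing fires
  renamed field latitude to height in record Address (alias latitude declared on the renamed field) -> inert for the asked User verdict: nothing fires
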